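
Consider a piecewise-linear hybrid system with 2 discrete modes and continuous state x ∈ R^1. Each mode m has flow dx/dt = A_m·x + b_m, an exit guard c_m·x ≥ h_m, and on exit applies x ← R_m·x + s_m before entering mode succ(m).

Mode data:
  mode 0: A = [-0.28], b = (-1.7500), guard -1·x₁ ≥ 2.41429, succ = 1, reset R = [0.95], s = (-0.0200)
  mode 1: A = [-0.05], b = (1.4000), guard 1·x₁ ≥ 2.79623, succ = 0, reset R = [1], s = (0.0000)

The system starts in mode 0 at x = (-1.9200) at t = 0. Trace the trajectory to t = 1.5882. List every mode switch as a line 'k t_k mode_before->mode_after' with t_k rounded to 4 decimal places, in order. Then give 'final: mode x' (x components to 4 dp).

Mode 0: guard c·x = 2.4143 hit at Δt = 0.4329 (t = 0.4329), x⁻ = (-2.4143) → reset → x⁺ = (-2.3136), jump to mode 1
Mode 1: flow for 1.1553 to horizon, guard not reached → x = (-0.6121)

1 0.4329 0->1
final: 1 -0.6121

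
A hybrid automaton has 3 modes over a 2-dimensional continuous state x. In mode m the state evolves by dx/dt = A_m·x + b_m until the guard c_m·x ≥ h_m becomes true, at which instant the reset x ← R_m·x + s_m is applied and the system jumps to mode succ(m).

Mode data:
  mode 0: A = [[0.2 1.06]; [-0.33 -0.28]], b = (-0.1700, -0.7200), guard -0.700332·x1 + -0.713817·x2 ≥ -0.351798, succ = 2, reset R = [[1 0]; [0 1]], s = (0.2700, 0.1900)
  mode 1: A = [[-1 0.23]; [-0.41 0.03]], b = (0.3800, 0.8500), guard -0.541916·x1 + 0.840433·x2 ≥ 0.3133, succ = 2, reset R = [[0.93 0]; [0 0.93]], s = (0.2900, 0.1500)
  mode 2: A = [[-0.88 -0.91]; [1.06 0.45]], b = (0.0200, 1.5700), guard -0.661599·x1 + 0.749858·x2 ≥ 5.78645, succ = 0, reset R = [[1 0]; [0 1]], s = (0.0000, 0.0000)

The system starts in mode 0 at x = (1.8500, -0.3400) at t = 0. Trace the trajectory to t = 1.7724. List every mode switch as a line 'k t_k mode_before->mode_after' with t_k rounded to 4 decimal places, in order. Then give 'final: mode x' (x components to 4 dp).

1 0.6000 0->2
final: 2 -0.2190 2.7158

Mode 0: guard c·x = -0.3518 hit at Δt = 0.6000 (t = 0.6000), x⁻ = (1.5199, -0.9983) → reset → x⁺ = (1.7899, -0.8083), jump to mode 2
Mode 2: flow for 1.1724 to horizon, guard not reached → x = (-0.2190, 2.7158)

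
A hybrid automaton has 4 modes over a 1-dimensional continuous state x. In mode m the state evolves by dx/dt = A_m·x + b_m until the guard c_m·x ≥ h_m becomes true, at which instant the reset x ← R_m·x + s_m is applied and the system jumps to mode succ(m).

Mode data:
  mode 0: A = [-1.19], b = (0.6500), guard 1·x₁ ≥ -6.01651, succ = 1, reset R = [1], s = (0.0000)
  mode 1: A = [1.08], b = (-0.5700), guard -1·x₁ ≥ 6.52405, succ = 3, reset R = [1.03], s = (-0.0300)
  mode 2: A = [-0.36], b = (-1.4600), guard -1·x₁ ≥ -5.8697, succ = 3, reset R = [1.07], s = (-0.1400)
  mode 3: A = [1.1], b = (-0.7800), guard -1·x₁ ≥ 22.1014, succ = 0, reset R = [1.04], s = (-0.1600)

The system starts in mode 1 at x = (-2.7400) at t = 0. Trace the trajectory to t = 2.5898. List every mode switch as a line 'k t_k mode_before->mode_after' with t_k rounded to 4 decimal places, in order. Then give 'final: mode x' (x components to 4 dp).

Mode 1: guard c·x = 6.5240 hit at Δt = 0.7122 (t = 0.7122), x⁻ = (-6.5240) → reset → x⁺ = (-6.7498), jump to mode 3
Mode 3: guard c·x = 22.1014 hit at Δt = 1.0162 (t = 1.7284), x⁻ = (-22.1014) → reset → x⁺ = (-23.1455), jump to mode 0
Mode 0: flow for 0.8614 to horizon, guard not reached → x = (-7.9537)

1 0.7122 1->3
2 1.7284 3->0
final: 0 -7.9537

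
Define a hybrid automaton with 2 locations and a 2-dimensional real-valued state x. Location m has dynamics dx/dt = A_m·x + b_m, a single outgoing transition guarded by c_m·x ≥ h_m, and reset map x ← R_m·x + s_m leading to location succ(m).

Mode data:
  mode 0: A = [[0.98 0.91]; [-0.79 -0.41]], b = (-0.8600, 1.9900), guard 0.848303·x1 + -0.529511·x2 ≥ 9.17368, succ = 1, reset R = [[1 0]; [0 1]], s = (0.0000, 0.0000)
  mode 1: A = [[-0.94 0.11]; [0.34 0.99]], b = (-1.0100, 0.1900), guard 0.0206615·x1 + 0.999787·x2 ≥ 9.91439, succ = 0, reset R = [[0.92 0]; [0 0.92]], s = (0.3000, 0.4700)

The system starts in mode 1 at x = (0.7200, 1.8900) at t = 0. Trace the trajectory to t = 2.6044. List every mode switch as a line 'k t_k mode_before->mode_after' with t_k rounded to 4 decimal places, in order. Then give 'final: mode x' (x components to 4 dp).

Mode 1: guard c·x = 9.9144 hit at Δt = 1.5714 (t = 1.5714), x⁻ = (-0.1328, 9.9192) → reset → x⁺ = (0.1778, 9.5957), jump to mode 0
Mode 0: flow for 1.0330 to horizon, guard not reached → x = (11.7656, 4.0781)

1 1.5714 1->0
final: 0 11.7656 4.0781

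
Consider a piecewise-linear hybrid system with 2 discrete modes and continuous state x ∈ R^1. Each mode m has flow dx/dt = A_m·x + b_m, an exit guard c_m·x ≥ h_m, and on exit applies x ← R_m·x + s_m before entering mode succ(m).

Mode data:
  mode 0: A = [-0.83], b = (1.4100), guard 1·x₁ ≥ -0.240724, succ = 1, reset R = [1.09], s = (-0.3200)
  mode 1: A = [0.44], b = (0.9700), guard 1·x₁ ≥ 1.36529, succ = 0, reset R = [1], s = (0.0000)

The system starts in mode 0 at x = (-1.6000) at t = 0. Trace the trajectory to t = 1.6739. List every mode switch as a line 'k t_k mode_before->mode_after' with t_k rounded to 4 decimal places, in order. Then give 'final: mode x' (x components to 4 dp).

1 0.6399 0->1
final: 1 0.3522

Mode 0: guard c·x = -0.2407 hit at Δt = 0.6399 (t = 0.6399), x⁻ = (-0.2407) → reset → x⁺ = (-0.5824), jump to mode 1
Mode 1: flow for 1.0340 to horizon, guard not reached → x = (0.3522)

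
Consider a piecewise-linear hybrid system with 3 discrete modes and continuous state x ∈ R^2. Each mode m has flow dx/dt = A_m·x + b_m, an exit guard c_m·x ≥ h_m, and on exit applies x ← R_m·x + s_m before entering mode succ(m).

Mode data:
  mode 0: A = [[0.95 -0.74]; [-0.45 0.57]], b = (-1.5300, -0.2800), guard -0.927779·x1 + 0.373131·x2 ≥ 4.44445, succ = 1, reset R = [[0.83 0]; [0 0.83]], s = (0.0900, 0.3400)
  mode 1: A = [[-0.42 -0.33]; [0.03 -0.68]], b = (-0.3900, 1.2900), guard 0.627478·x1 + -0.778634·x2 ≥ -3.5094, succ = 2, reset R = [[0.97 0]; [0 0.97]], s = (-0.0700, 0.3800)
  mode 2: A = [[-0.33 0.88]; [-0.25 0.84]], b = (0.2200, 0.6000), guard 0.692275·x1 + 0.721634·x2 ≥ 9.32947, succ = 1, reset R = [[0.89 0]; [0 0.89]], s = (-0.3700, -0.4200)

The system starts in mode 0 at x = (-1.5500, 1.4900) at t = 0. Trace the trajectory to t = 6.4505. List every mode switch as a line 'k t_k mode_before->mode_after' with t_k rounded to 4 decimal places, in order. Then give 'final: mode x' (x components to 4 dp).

Mode 0: guard c·x = 4.4444 hit at Δt = 0.4289 (t = 0.4289), x⁻ = (-3.8552, 2.3255) → reset → x⁺ = (-3.1098, 2.2702), jump to mode 1
Mode 1: guard c·x = -3.5094 hit at Δt = 0.6387 (t = 1.0676), x⁻ = (-2.9978, 2.0913) → reset → x⁺ = (-2.9778, 2.4086), jump to mode 2
Mode 2: guard c·x = 9.3295 hit at Δt = 1.3430 (t = 2.4106), x⁻ = (3.7399, 9.3405) → reset → x⁺ = (2.9585, 7.8930), jump to mode 1
Mode 1: guard c·x = -3.5094 hit at Δt = 2.2371 (t = 4.6477), x⁻ = (-1.6339, 3.1904) → reset → x⁺ = (-1.6549, 3.4747), jump to mode 2
Mode 2: guard c·x = 9.3295 hit at Δt = 1.0491 (t = 5.6968), x⁻ = (3.8709, 9.2149) → reset → x⁺ = (3.0751, 7.7812), jump to mode 1
Mode 1: flow for 0.7537 to horizon, guard not reached → x = (0.6113, 5.4503)

1 0.4289 0->1
2 1.0676 1->2
3 2.4106 2->1
4 4.6477 1->2
5 5.6968 2->1
final: 1 0.6113 5.4503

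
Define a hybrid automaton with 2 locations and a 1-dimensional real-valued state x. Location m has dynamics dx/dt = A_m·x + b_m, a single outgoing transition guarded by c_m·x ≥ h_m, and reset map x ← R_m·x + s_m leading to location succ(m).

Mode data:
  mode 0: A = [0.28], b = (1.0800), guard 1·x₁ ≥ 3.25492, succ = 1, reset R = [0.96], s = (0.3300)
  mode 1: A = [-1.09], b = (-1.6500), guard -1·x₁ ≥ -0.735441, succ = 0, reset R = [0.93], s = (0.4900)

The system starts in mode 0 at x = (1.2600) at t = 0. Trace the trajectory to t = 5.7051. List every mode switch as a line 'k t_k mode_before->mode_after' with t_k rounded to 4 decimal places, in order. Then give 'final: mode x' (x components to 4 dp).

1 1.1757 0->1
2 1.9028 1->0
3 3.1391 0->1
4 3.8662 1->0
5 5.1024 0->1
final: 1 1.0621

Mode 0: guard c·x = 3.2549 hit at Δt = 1.1757 (t = 1.1757), x⁻ = (3.2549) → reset → x⁺ = (3.4547), jump to mode 1
Mode 1: guard c·x = -0.7354 hit at Δt = 0.7271 (t = 1.9028), x⁻ = (0.7354) → reset → x⁺ = (1.1740), jump to mode 0
Mode 0: guard c·x = 3.2549 hit at Δt = 1.2363 (t = 3.1391), x⁻ = (3.2549) → reset → x⁺ = (3.4547), jump to mode 1
Mode 1: guard c·x = -0.7354 hit at Δt = 0.7271 (t = 3.8662), x⁻ = (0.7354) → reset → x⁺ = (1.1740), jump to mode 0
Mode 0: guard c·x = 3.2549 hit at Δt = 1.2363 (t = 5.1024), x⁻ = (3.2549) → reset → x⁺ = (3.4547), jump to mode 1
Mode 1: flow for 0.6027 to horizon, guard not reached → x = (1.0621)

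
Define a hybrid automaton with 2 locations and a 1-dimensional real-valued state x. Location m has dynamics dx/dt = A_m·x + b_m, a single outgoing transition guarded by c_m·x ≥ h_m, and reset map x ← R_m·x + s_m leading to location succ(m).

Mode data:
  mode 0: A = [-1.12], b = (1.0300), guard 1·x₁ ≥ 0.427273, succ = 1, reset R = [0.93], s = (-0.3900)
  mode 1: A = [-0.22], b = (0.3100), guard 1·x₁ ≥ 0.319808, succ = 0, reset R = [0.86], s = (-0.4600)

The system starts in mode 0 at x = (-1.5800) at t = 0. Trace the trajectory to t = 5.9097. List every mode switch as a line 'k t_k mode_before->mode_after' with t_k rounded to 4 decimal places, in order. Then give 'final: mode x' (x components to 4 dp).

1 1.4506 0->1
2 2.5969 1->0
3 3.3183 0->1
4 4.4646 1->0
5 5.1861 0->1
final: 1 0.2137

Mode 0: guard c·x = 0.4273 hit at Δt = 1.4506 (t = 1.4506), x⁻ = (0.4273) → reset → x⁺ = (0.0074), jump to mode 1
Mode 1: guard c·x = 0.3198 hit at Δt = 1.1463 (t = 2.5969), x⁻ = (0.3198) → reset → x⁺ = (-0.1850), jump to mode 0
Mode 0: guard c·x = 0.4273 hit at Δt = 0.7214 (t = 3.3183), x⁻ = (0.4273) → reset → x⁺ = (0.0074), jump to mode 1
Mode 1: guard c·x = 0.3198 hit at Δt = 1.1463 (t = 4.4646), x⁻ = (0.3198) → reset → x⁺ = (-0.1850), jump to mode 0
Mode 0: guard c·x = 0.4273 hit at Δt = 0.7214 (t = 5.1861), x⁻ = (0.4273) → reset → x⁺ = (0.0074), jump to mode 1
Mode 1: flow for 0.7236 to horizon, guard not reached → x = (0.2137)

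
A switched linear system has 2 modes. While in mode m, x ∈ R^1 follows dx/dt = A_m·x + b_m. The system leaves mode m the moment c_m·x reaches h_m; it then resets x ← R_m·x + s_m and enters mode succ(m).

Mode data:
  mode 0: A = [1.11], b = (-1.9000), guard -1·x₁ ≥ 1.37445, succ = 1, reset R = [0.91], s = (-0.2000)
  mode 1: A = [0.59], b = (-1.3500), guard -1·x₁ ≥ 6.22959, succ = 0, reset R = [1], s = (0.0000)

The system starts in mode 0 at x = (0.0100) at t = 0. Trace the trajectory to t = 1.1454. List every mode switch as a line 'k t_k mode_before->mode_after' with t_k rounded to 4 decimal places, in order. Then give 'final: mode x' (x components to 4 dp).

Mode 0: guard c·x = 1.3744 hit at Δt = 0.5363 (t = 0.5363), x⁻ = (-1.3745) → reset → x⁺ = (-1.4507), jump to mode 1
Mode 1: flow for 0.6091 to horizon, guard not reached → x = (-3.0675)

1 0.5363 0->1
final: 1 -3.0675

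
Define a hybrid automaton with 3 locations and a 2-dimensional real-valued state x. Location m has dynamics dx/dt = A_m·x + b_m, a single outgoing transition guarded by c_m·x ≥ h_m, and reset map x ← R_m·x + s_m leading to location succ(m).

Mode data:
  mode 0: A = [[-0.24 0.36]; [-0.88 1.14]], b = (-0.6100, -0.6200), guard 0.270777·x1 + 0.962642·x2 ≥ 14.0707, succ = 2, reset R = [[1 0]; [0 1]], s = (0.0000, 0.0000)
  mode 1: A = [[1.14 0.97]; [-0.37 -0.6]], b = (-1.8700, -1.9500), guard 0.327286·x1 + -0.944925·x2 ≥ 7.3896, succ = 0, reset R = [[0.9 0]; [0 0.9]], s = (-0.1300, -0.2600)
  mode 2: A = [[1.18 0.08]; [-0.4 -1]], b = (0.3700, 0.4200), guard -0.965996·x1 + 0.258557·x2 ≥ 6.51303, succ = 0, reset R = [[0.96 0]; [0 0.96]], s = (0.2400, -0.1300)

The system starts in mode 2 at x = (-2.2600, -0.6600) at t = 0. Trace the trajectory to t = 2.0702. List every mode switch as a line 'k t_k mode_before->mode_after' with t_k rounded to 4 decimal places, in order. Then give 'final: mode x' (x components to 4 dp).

1 0.9745 2->0
final: 0 -3.2067 11.6882

Mode 2: guard c·x = 6.5130 hit at Δt = 0.9745 (t = 0.9745), x⁻ = (-6.4518, 1.0853) → reset → x⁺ = (-5.9537, 0.9119), jump to mode 0
Mode 0: flow for 1.0957 to horizon, guard not reached → x = (-3.2067, 11.6882)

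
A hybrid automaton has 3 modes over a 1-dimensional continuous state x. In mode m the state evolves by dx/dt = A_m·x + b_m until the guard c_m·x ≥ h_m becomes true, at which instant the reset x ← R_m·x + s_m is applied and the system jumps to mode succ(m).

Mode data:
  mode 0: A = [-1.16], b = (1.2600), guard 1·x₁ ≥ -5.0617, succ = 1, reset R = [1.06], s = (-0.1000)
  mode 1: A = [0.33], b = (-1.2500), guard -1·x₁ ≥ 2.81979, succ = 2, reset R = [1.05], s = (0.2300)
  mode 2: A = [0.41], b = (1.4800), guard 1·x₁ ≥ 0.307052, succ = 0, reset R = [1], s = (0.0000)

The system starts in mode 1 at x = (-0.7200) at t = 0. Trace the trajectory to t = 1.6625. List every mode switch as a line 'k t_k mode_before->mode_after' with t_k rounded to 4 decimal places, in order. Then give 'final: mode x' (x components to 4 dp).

Mode 1: guard c·x = 2.8198 hit at Δt = 1.1588 (t = 1.1588), x⁻ = (-2.8198) → reset → x⁺ = (-2.7308), jump to mode 2
Mode 2: flow for 0.5037 to horizon, guard not reached → x = (-2.5292)

1 1.1588 1->2
final: 2 -2.5292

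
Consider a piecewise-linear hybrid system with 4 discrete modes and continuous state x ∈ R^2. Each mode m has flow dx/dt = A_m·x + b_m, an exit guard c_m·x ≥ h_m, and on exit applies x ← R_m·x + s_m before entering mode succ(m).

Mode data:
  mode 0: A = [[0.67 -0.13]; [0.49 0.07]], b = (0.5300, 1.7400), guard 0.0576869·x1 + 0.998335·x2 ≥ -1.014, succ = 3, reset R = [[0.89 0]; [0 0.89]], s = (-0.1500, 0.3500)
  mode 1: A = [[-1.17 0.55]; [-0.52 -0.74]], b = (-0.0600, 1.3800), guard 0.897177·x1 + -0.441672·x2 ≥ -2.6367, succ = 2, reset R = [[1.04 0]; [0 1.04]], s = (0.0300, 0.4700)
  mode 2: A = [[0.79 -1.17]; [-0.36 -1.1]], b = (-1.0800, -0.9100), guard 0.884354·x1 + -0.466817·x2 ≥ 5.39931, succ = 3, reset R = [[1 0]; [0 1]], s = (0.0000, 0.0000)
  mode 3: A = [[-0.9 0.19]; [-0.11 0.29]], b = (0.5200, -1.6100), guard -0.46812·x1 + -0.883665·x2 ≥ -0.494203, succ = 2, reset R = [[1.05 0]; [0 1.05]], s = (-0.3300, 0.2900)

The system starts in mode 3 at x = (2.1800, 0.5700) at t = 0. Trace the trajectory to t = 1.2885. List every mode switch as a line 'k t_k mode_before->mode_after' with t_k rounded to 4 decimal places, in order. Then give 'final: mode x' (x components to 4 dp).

Mode 3: guard c·x = -0.4942 hit at Δt = 0.4888 (t = 0.4888), x⁻ = (1.6182, -0.2980) → reset → x⁺ = (1.3691, -0.0229), jump to mode 2
Mode 2: flow for 0.7997 to horizon, guard not reached → x = (1.9102, -0.7983)

1 0.4888 3->2
final: 2 1.9102 -0.7983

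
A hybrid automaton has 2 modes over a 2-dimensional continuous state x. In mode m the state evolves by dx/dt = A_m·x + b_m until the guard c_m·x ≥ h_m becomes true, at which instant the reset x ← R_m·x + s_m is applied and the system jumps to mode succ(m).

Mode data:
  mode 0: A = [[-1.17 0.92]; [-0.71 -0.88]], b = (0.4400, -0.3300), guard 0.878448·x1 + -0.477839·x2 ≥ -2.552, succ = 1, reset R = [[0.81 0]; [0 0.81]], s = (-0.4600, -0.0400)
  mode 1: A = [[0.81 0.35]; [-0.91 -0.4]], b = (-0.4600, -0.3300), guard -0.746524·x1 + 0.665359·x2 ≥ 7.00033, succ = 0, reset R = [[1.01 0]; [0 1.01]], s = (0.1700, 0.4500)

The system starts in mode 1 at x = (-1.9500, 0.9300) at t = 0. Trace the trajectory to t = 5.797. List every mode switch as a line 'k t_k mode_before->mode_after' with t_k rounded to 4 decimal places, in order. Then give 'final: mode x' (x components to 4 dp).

1 1.4648 1->0
2 2.0657 0->1
3 4.5527 1->0
4 5.0895 0->1
final: 1 -1.3736 2.8393

Mode 1: guard c·x = 7.0003 hit at Δt = 1.4648 (t = 1.4648), x⁻ = (-5.8091, 4.0034) → reset → x⁺ = (-5.6972, 4.4934), jump to mode 0
Mode 0: guard c·x = -2.5520 hit at Δt = 0.6009 (t = 2.0657), x⁻ = (-1.0360, 3.4362) → reset → x⁺ = (-1.2992, 2.7433), jump to mode 1
Mode 1: guard c·x = 7.0003 hit at Δt = 2.4870 (t = 4.5527), x⁻ = (-5.0762, 4.8257) → reset → x⁺ = (-4.9569, 5.3240), jump to mode 0
Mode 0: guard c·x = -2.5520 hit at Δt = 0.5369 (t = 5.0895), x⁻ = (-0.7752, 3.9157) → reset → x⁺ = (-1.0879, 3.1317), jump to mode 1
Mode 1: flow for 0.7075 to horizon, guard not reached → x = (-1.3736, 2.8393)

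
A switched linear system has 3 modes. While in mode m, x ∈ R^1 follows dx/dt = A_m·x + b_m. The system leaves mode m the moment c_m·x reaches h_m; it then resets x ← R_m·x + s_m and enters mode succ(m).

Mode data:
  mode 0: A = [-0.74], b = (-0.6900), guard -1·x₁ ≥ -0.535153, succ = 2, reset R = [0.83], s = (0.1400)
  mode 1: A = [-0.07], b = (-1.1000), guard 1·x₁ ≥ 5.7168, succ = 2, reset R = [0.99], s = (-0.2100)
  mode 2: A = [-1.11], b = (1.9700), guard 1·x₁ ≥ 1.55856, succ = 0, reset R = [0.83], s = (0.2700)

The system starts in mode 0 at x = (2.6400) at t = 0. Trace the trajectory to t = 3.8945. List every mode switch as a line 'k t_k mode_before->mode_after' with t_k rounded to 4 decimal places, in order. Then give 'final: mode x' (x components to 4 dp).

1 1.2022 0->2
2 2.7391 2->0
3 3.4568 0->2
final: 2 1.0424

Mode 0: guard c·x = -0.5352 hit at Δt = 1.2022 (t = 1.2022), x⁻ = (0.5352) → reset → x⁺ = (0.5842), jump to mode 2
Mode 2: guard c·x = 1.5586 hit at Δt = 1.5369 (t = 2.7391), x⁻ = (1.5586) → reset → x⁺ = (1.5636), jump to mode 0
Mode 0: guard c·x = -0.5352 hit at Δt = 0.7177 (t = 3.4568), x⁻ = (0.5352) → reset → x⁺ = (0.5842), jump to mode 2
Mode 2: flow for 0.4377 to horizon, guard not reached → x = (1.0424)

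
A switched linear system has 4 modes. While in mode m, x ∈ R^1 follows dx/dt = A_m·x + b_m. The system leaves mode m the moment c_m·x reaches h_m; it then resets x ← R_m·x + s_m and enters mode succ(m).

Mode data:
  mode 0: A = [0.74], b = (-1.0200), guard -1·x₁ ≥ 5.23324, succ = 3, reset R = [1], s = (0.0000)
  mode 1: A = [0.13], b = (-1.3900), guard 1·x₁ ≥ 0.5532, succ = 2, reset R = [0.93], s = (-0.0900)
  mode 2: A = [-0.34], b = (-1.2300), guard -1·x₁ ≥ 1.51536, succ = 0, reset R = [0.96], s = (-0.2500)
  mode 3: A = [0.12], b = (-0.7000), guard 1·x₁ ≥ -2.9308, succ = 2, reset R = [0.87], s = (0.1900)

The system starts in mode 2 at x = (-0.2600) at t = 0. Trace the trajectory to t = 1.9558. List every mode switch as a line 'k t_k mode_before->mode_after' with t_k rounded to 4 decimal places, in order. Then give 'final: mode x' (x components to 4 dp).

1 1.3771 2->0
final: 0 -3.3528

Mode 2: guard c·x = 1.5154 hit at Δt = 1.3771 (t = 1.3771), x⁻ = (-1.5154) → reset → x⁺ = (-1.7047), jump to mode 0
Mode 0: flow for 0.5787 to horizon, guard not reached → x = (-3.3528)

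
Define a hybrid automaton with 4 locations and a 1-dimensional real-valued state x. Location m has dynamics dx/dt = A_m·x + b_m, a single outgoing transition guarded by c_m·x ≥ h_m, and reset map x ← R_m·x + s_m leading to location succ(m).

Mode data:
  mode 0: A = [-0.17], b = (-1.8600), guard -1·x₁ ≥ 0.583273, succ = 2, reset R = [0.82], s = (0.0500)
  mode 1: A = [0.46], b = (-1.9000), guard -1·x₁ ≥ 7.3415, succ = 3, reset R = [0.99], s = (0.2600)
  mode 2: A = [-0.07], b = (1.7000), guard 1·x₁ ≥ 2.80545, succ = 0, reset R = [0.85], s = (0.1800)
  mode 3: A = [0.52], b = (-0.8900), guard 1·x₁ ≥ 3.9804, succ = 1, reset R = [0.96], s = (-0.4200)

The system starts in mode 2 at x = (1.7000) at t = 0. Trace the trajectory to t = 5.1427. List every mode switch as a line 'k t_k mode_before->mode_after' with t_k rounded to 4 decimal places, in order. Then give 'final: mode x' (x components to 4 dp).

Mode 2: guard c·x = 2.8054 hit at Δt = 0.7169 (t = 0.7169), x⁻ = (2.8054) → reset → x⁺ = (2.5646), jump to mode 0
Mode 0: guard c·x = 0.5833 hit at Δt = 1.5610 (t = 2.2779), x⁻ = (-0.5833) → reset → x⁺ = (-0.4283), jump to mode 2
Mode 2: guard c·x = 2.8054 hit at Δt = 2.0034 (t = 4.2813), x⁻ = (2.8055) → reset → x⁺ = (2.5646), jump to mode 0
Mode 0: flow for 0.8614 to horizon, guard not reached → x = (0.7248)

1 0.7169 2->0
2 2.2779 0->2
3 4.2813 2->0
final: 0 0.7248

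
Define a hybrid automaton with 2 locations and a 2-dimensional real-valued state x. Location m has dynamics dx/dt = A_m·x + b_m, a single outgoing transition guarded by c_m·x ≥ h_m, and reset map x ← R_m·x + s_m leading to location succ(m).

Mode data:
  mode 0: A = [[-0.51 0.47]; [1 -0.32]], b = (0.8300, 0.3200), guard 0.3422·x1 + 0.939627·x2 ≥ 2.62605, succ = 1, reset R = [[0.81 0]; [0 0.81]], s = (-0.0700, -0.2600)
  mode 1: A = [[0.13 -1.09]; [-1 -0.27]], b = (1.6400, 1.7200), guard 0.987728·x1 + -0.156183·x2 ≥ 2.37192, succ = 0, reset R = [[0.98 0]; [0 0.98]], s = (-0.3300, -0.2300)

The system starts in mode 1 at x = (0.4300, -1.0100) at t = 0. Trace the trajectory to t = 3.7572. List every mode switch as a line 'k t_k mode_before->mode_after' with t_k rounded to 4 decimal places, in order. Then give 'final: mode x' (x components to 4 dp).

Mode 1: guard c·x = 2.3719 hit at Δt = 0.7257 (t = 0.7257), x⁻ = (2.3027, -0.6241) → reset → x⁺ = (1.9267, -0.8416), jump to mode 0
Mode 0: guard c·x = 2.6261 hit at Δt = 1.4136 (t = 2.1393), x⁻ = (2.1628, 2.0071) → reset → x⁺ = (1.6819, 1.3658), jump to mode 1
Mode 1: guard c·x = 2.3719 hit at Δt = 1.1534 (t = 3.2927), x⁻ = (2.5099, 0.6859) → reset → x⁺ = (2.1297, 0.4422), jump to mode 0
Mode 0: flow for 0.4645 to horizon, guard not reached → x = (2.2132, 1.4497)

1 0.7257 1->0
2 2.1393 0->1
3 3.2927 1->0
final: 0 2.2132 1.4497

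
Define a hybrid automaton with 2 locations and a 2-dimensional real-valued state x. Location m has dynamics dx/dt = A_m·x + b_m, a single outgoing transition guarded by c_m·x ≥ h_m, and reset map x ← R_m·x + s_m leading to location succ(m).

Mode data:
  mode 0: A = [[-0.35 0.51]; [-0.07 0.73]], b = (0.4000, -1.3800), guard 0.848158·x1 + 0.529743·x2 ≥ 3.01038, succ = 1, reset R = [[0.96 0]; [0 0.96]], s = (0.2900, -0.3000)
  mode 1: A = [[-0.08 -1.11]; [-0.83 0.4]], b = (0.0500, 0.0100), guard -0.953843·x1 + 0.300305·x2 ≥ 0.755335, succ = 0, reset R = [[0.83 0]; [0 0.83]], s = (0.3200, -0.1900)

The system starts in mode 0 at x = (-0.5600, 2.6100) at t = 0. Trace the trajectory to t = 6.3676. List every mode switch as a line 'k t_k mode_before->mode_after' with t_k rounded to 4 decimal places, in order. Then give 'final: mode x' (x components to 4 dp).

Mode 0: guard c·x = 3.0104 hit at Δt = 1.0994 (t = 1.0994), x⁻ = (1.3885, 3.4596) → reset → x⁺ = (1.6230, 3.0212), jump to mode 1
Mode 1: guard c·x = 0.7553 hit at Δt = 0.4081 (t = 1.5075), x⁻ = (0.2200, 3.2140) → reset → x⁺ = (0.5026, 2.4777), jump to mode 0
Mode 0: guard c·x = 3.0104 hit at Δt = 0.8900 (t = 2.3975), x⁻ = (1.7245, 2.9217) → reset → x⁺ = (1.9455, 2.5048), jump to mode 1
Mode 1: guard c·x = 0.7553 hit at Δt = 0.6885 (t = 3.0860), x⁻ = (0.0354, 2.6275) → reset → x⁺ = (0.3493, 1.9909), jump to mode 0
Mode 0: guard c·x = 3.0104 hit at Δt = 2.2303 (t = 5.3163), x⁻ = (2.3481, 1.9232) → reset → x⁺ = (2.5442, 1.5462), jump to mode 1
Mode 1: flow for 1.0513 to horizon, guard not reached → x = (1.3985, 0.3218)

1 1.0994 0->1
2 1.5075 1->0
3 2.3975 0->1
4 3.0860 1->0
5 5.3163 0->1
final: 1 1.3985 0.3218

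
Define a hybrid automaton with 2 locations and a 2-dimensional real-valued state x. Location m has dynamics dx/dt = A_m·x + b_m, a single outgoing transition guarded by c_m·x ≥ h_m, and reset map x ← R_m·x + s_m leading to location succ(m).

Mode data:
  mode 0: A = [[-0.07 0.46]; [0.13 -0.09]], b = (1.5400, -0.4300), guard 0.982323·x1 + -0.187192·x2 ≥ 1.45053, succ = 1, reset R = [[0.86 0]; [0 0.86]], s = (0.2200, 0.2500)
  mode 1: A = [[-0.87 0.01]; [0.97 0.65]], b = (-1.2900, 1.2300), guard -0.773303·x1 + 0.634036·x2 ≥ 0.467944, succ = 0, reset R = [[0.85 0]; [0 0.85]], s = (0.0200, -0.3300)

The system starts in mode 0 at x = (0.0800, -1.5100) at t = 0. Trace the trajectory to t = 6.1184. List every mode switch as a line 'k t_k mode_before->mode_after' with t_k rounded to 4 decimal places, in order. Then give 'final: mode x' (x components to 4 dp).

1 1.4517 0->1
2 2.7507 1->0
3 4.2440 0->1
4 4.9007 1->0
5 5.7605 0->1
final: 1 0.7125 1.3805

Mode 0: guard c·x = 1.4505 hit at Δt = 1.4517 (t = 1.4517), x⁻ = (1.1343, -1.7964) → reset → x⁺ = (1.1955, -1.2949), jump to mode 1
Mode 1: guard c·x = 0.4679 hit at Δt = 1.2990 (t = 2.7507), x⁻ = (-0.6212, -0.0196) → reset → x⁺ = (-0.5080, -0.3466), jump to mode 0
Mode 0: guard c·x = 1.4505 hit at Δt = 1.4933 (t = 4.2440), x⁻ = (1.3206, -0.8186) → reset → x⁺ = (1.3558, -0.4540), jump to mode 1
Mode 1: guard c·x = 0.4679 hit at Δt = 0.6567 (t = 4.9007), x⁻ = (0.1218, 0.8866) → reset → x⁺ = (0.1235, 0.4236), jump to mode 0
Mode 0: guard c·x = 1.4505 hit at Δt = 0.8598 (t = 5.7605), x⁻ = (1.5007, 0.1264) → reset → x⁺ = (1.5106, 0.3587), jump to mode 1
Mode 1: flow for 0.3579 to horizon, guard not reached → x = (0.7125, 1.3805)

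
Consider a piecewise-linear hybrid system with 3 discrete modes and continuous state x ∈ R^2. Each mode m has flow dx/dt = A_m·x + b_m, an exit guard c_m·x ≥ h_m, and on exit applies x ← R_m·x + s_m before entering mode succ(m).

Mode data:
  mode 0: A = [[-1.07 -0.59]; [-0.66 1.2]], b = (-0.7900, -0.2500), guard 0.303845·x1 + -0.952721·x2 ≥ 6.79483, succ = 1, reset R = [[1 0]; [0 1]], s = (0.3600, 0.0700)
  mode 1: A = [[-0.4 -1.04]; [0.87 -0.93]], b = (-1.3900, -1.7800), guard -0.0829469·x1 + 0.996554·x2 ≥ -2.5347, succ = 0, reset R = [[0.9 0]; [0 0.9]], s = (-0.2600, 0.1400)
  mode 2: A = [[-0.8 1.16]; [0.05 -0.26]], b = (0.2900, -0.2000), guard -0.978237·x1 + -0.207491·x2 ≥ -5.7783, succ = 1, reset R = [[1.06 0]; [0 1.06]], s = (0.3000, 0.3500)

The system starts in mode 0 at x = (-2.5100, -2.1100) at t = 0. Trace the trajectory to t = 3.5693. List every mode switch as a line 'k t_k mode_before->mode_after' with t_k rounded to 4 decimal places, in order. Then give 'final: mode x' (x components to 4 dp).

Mode 0: guard c·x = 6.7948 hit at Δt = 1.1694 (t = 1.1694), x⁻ = (0.4520, -6.9879) → reset → x⁺ = (0.8120, -6.9179), jump to mode 1
Mode 1: guard c·x = -2.5347 hit at Δt = 1.0436 (t = 2.2130), x⁻ = (3.1002, -2.2854) → reset → x⁺ = (2.5302, -1.9169), jump to mode 0
Mode 0: guard c·x = 6.7948 hit at Δt = 0.7262 (t = 2.9392), x⁻ = (2.0122, -6.4903) → reset → x⁺ = (2.3722, -6.4203), jump to mode 1
Mode 1: flow for 0.6301 to horizon, guard not reached → x = (3.7093, -3.0466)

1 1.1694 0->1
2 2.2130 1->0
3 2.9392 0->1
final: 1 3.7093 -3.0466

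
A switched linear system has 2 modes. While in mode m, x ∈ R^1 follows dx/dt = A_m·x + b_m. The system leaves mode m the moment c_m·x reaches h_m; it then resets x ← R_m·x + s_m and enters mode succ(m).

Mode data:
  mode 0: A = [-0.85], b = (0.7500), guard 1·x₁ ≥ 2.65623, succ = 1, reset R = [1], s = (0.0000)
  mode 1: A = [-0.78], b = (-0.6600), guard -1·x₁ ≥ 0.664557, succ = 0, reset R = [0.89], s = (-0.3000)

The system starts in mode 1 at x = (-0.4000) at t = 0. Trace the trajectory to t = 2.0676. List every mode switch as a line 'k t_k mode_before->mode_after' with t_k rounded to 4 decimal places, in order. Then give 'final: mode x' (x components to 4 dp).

1 1.1524 1->0
final: 0 0.0675

Mode 1: guard c·x = 0.6646 hit at Δt = 1.1524 (t = 1.1524), x⁻ = (-0.6646) → reset → x⁺ = (-0.8915), jump to mode 0
Mode 0: flow for 0.9152 to horizon, guard not reached → x = (0.0675)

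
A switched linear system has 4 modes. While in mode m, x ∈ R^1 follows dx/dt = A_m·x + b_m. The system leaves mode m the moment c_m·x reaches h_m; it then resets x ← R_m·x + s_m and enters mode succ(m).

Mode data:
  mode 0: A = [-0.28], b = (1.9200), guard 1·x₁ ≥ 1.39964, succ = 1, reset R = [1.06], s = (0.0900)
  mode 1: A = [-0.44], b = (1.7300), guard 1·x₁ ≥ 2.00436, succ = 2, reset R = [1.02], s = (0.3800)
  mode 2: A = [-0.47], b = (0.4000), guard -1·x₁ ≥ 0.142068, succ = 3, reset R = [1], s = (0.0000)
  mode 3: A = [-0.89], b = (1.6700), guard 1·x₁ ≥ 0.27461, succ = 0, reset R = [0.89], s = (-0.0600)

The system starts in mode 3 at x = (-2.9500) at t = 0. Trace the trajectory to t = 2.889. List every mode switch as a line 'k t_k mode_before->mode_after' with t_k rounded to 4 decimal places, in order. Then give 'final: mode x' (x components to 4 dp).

1 1.2393 3->0
2 1.9573 0->1
3 2.4157 1->2
final: 2 2.1106

Mode 3: guard c·x = 0.2746 hit at Δt = 1.2393 (t = 1.2393), x⁻ = (0.2746) → reset → x⁺ = (0.1844), jump to mode 0
Mode 0: guard c·x = 1.3996 hit at Δt = 0.7180 (t = 1.9573), x⁻ = (1.3996) → reset → x⁺ = (1.5736), jump to mode 1
Mode 1: guard c·x = 2.0044 hit at Δt = 0.4584 (t = 2.4157), x⁻ = (2.0044) → reset → x⁺ = (2.4244), jump to mode 2
Mode 2: flow for 0.4733 to horizon, guard not reached → x = (2.1106)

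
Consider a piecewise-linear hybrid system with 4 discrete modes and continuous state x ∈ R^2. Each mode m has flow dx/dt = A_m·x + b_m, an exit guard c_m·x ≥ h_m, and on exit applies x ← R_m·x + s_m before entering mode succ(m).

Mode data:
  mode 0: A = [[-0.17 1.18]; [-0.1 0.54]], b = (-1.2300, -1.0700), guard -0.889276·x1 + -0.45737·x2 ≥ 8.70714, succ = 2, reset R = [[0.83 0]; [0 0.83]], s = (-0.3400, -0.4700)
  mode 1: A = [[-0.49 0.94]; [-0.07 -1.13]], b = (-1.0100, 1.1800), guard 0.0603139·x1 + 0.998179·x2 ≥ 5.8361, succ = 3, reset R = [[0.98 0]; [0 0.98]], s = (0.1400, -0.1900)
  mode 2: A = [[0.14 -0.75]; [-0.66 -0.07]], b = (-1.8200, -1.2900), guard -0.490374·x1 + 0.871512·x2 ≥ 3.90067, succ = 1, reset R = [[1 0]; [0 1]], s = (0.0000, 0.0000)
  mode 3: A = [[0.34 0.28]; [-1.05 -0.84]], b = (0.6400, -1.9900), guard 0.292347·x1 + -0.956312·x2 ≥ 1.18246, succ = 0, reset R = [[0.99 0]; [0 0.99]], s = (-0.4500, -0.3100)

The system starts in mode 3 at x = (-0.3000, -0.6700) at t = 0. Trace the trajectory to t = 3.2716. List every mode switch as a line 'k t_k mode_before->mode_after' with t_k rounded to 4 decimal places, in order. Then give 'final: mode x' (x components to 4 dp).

Mode 3: guard c·x = 1.1825 hit at Δt = 0.6327 (t = 0.6327), x⁻ = (-0.1131, -1.2711) → reset → x⁺ = (-0.5620, -1.5684), jump to mode 0
Mode 0: guard c·x = 8.7071 hit at Δt = 1.4731 (t = 2.1058), x⁻ = (-7.1159, -5.2018) → reset → x⁺ = (-6.2462, -4.7875), jump to mode 2
Mode 2: flow for 1.1658 to horizon, guard not reached → x = (-6.7393, -1.2499)

1 0.6327 3->0
2 2.1058 0->2
final: 2 -6.7393 -1.2499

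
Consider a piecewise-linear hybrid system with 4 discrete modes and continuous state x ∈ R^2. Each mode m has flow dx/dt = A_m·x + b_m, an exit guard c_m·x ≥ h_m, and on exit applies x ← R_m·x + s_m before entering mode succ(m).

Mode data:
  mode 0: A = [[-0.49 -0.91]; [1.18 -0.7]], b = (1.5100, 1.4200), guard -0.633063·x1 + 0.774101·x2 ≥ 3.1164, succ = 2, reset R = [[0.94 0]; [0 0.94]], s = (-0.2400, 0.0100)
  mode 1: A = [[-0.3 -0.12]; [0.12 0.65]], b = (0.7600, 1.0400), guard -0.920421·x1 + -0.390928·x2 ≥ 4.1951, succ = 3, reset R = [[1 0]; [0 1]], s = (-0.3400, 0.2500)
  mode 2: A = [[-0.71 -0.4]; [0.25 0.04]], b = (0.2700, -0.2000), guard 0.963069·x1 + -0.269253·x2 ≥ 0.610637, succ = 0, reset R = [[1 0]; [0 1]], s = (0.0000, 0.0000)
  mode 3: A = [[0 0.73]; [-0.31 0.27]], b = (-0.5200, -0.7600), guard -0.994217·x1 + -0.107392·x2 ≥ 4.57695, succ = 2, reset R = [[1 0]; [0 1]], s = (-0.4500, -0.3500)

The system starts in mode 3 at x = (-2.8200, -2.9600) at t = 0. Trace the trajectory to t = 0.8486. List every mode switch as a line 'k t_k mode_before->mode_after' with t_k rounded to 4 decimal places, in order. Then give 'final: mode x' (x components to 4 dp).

Mode 3: guard c·x = 4.5770 hit at Δt = 0.5151 (t = 0.5151), x⁻ = (-4.2558, -3.2198) → reset → x⁺ = (-4.7058, -3.5698), jump to mode 2
Mode 2: flow for 0.3335 to horizon, guard not reached → x = (-3.1808, -4.0139)

1 0.5151 3->2
final: 2 -3.1808 -4.0139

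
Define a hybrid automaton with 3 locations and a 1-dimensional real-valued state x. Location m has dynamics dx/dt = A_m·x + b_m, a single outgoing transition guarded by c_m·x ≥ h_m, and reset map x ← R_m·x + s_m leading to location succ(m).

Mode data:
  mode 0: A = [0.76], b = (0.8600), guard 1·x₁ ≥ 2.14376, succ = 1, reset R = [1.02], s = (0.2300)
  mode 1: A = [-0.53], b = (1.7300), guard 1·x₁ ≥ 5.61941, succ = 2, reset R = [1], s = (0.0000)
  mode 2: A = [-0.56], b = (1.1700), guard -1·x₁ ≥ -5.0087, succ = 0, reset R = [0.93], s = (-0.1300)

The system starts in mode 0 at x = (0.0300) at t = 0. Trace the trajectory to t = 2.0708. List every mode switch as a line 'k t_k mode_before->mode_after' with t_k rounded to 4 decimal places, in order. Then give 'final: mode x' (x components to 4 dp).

Mode 0: guard c·x = 2.1438 hit at Δt = 1.3640 (t = 1.3640), x⁻ = (2.1438) → reset → x⁺ = (2.4166), jump to mode 1
Mode 1: flow for 0.7068 to horizon, guard not reached → x = (2.6814)

1 1.3640 0->1
final: 1 2.6814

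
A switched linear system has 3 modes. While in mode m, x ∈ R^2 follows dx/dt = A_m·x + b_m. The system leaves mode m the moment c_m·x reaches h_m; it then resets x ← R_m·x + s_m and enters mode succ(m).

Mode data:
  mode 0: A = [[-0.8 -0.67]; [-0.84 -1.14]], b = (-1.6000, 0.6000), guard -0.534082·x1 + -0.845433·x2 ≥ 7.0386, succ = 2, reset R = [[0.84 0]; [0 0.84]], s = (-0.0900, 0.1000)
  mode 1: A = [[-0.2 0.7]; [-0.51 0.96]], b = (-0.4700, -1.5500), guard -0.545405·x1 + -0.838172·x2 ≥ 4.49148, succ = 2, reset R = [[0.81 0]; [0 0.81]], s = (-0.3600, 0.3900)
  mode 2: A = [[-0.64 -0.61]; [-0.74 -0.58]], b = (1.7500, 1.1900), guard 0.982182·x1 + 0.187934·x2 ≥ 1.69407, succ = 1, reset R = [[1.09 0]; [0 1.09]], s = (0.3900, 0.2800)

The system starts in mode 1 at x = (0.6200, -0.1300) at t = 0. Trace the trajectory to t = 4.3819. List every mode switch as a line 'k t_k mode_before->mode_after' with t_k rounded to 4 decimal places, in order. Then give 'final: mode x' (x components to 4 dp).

Mode 1: guard c·x = 4.4915 hit at Δt = 1.2782 (t = 1.2782), x⁻ = (-1.6292, -4.2985) → reset → x⁺ = (-1.6797, -3.0918), jump to mode 2
Mode 2: guard c·x = 1.6941 hit at Δt = 1.5837 (t = 2.8619), x⁻ = (1.8412, -0.6084) → reset → x⁺ = (2.3969, -0.3832), jump to mode 1
Mode 1: guard c·x = 4.4915 hit at Δt = 1.0409 (t = 3.9028), x⁻ = (-0.2059, -5.2247) → reset → x⁺ = (-0.5268, -3.8420), jump to mode 2
Mode 2: flow for 0.4791 to horizon, guard not reached → x = (1.1093, -2.5365)

1 1.2782 1->2
2 2.8619 2->1
3 3.9028 1->2
final: 2 1.1093 -2.5365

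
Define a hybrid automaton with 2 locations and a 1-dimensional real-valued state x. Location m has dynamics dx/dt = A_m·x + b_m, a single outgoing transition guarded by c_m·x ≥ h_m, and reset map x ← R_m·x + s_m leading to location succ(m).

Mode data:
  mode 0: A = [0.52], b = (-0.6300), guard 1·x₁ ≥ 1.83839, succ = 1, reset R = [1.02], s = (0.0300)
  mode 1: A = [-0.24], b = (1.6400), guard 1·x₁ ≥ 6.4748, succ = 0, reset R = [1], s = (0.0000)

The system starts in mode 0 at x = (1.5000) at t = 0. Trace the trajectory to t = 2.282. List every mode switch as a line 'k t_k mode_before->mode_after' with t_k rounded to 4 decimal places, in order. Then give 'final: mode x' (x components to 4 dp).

1 1.4926 0->1
final: 1 2.7557

Mode 0: guard c·x = 1.8384 hit at Δt = 1.4926 (t = 1.4926), x⁻ = (1.8384) → reset → x⁺ = (1.9052), jump to mode 1
Mode 1: flow for 0.7894 to horizon, guard not reached → x = (2.7557)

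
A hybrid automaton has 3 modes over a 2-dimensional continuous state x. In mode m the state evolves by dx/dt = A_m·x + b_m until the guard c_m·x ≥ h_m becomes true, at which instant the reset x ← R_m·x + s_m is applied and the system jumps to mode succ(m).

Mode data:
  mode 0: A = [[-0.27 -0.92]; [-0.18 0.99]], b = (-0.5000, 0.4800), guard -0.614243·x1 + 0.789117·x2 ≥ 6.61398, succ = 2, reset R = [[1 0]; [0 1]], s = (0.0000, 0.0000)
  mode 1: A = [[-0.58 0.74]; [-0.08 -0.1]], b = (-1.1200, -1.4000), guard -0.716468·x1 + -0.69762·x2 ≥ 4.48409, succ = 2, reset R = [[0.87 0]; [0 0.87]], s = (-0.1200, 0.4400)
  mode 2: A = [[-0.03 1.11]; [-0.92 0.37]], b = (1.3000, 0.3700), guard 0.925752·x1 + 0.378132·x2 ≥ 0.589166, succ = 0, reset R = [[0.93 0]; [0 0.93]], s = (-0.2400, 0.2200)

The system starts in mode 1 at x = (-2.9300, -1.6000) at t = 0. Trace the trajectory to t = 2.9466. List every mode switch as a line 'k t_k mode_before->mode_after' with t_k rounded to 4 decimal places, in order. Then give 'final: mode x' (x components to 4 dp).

1 1.0675 1->2
2 2.5864 2->0
final: 0 -1.7744 4.0252

Mode 1: guard c·x = 4.4841 hit at Δt = 1.0675 (t = 1.0675), x⁻ = (-3.7400, -2.5866) → reset → x⁺ = (-3.3738, -1.8104), jump to mode 2
Mode 2: guard c·x = 0.5892 hit at Δt = 1.5189 (t = 2.5864), x⁻ = (-0.4135, 2.5704) → reset → x⁺ = (-0.6245, 2.6105), jump to mode 0
Mode 0: flow for 0.3602 to horizon, guard not reached → x = (-1.7744, 4.0252)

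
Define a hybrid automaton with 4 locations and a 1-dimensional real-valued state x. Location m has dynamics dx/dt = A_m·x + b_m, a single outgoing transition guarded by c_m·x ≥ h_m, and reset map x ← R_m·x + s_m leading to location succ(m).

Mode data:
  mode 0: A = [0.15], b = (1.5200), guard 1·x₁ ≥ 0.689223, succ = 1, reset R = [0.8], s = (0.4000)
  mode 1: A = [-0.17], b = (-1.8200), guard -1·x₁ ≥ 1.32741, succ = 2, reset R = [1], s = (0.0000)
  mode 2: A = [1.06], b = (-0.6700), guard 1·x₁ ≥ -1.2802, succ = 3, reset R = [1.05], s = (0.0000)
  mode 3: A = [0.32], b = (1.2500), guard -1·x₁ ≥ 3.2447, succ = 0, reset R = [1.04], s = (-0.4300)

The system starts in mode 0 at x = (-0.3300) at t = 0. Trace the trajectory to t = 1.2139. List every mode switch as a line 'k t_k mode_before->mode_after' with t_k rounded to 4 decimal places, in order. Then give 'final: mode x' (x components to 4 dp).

Mode 0: guard c·x = 0.6892 hit at Δt = 0.6594 (t = 0.6594), x⁻ = (0.6892) → reset → x⁺ = (0.9514), jump to mode 1
Mode 1: flow for 0.5545 to horizon, guard not reached → x = (-0.0973)

1 0.6594 0->1
final: 1 -0.0973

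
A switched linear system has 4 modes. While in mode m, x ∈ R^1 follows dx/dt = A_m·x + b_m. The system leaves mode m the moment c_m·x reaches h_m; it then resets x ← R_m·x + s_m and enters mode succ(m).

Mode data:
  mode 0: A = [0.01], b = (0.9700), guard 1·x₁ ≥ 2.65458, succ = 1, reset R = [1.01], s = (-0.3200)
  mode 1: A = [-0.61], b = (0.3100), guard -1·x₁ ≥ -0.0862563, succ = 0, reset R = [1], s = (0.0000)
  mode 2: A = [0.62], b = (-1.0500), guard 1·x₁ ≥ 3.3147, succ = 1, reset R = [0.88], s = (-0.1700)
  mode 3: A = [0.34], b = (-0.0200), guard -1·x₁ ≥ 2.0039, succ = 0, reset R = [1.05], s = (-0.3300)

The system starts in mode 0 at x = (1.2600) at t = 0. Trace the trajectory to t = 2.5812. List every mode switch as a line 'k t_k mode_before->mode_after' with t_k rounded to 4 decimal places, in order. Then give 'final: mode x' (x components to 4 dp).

1 1.4093 0->1
final: 1 1.4148

Mode 0: guard c·x = 2.6546 hit at Δt = 1.4093 (t = 1.4093), x⁻ = (2.6546) → reset → x⁺ = (2.3611), jump to mode 1
Mode 1: flow for 1.1719 to horizon, guard not reached → x = (1.4148)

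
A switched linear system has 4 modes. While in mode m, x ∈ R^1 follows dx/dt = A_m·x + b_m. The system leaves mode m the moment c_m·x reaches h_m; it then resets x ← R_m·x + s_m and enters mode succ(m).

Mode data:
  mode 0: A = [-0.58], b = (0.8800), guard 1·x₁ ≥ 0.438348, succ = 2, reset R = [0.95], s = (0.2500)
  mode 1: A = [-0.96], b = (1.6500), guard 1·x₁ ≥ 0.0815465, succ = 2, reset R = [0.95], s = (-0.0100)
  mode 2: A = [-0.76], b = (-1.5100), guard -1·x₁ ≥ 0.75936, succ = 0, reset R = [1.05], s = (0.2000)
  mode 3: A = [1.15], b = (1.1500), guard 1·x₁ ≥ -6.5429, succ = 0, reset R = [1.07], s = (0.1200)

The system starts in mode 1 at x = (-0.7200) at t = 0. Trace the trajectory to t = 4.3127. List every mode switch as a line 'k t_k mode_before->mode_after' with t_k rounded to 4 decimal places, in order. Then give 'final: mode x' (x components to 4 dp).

Mode 1: guard c·x = 0.0815 hit at Δt = 0.4151 (t = 0.4151), x⁻ = (0.0815) → reset → x⁺ = (0.0675), jump to mode 2
Mode 2: guard c·x = 0.7594 hit at Δt = 0.6776 (t = 1.0927), x⁻ = (-0.7594) → reset → x⁺ = (-0.5973), jump to mode 0
Mode 0: guard c·x = 0.4383 hit at Δt = 1.1602 (t = 2.2529), x⁻ = (0.4383) → reset → x⁺ = (0.6664), jump to mode 2
Mode 2: guard c·x = 0.7594 hit at Δt = 1.0142 (t = 3.2671), x⁻ = (-0.7594) → reset → x⁺ = (-0.5973), jump to mode 0
Mode 0: flow for 1.0456 to horizon, guard not reached → x = (0.3642)

1 0.4151 1->2
2 1.0927 2->0
3 2.2529 0->2
4 3.2671 2->0
final: 0 0.3642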